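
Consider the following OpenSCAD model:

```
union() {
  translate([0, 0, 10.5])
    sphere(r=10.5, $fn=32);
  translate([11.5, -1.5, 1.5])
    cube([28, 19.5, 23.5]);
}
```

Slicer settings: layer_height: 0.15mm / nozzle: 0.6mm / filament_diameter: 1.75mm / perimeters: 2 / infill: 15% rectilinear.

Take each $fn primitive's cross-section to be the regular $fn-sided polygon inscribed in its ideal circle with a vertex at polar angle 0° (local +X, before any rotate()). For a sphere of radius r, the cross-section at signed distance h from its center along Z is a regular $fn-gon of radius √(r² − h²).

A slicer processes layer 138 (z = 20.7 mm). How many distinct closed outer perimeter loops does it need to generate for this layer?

At z = 20.7 mm: the sphere: section is a regular 32-gon, circumradius = √(r²−h²) = √(10.5²−10.2²) = 2.492; the cube at (11.5, -1.5) is present — its section is the full 28×19.5 rectangle; Merging all regions: the 2 present regions are separate (no shared area or edge), so areas and boundary lengths simply add and each stays a separate island — 2 connected regions. The result has 2 disconnected regions.

2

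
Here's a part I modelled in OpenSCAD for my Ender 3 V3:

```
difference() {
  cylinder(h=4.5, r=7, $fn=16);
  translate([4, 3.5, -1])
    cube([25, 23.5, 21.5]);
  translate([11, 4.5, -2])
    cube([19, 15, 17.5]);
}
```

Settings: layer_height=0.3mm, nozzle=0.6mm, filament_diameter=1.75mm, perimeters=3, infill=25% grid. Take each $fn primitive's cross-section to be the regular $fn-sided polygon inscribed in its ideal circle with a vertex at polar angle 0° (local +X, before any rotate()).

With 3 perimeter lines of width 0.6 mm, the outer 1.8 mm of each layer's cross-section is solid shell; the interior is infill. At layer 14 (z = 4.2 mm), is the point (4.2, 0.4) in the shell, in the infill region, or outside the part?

infill

At z = 4.2 mm: the cylinder: section is a regular 16-gon, circumradius r=7; the cube at (4, 3.5) (footprint 25×23.5) is included at this height; the cube at (11, 4.5) is present — its section is the full 19×15 rectangle; After the difference (first − rest): starting from the r=7 cylinder, the 25×23.5 cube at (4, 3.5) partially overlaps it — only the 2.38 mm² overlap (of its 587.50 mm²) is removed, clipping the outline; the 19×15 cube at (11, 4.5) misses the remaining region (no effect) — 1 connected region. Overall, the cross-section is a single solid region. The nearest boundary edge runs (6.47, 2.68)→(7.00, 0.00); distance from the point to it = 2.67 mm. The point is inside the cross-section and 2.67 mm from the nearest boundary — more than the 1.8 mm shell width (3 × 0.6), so it's in the infill interior.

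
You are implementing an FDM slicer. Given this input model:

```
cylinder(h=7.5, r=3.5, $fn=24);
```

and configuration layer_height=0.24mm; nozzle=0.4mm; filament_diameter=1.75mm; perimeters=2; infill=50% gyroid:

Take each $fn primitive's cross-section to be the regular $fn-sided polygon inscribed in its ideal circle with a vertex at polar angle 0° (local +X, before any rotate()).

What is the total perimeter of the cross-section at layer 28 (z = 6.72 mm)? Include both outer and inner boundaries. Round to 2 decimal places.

21.93 mm

At z = 6.72 mm: the r=3.5 cylinder gives a regular 24-gon of circumradius 3.5 (constant along its height) (perimeter = 2·24·3.500·sin(180°/24) = 21.93 mm). Overall, the cross-section is a single solid region. Total boundary length (outer) = 21.93 mm.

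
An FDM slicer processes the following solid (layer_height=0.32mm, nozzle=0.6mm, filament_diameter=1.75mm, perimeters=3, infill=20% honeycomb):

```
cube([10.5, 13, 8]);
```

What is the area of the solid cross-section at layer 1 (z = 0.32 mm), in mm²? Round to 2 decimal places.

At z = 0.32 mm: the cube is present — its section is the full 10.5×13 rectangle (area 136.50 mm²). Overall, the cross-section is a single solid region. Net area = 136.50 mm².

136.50 mm²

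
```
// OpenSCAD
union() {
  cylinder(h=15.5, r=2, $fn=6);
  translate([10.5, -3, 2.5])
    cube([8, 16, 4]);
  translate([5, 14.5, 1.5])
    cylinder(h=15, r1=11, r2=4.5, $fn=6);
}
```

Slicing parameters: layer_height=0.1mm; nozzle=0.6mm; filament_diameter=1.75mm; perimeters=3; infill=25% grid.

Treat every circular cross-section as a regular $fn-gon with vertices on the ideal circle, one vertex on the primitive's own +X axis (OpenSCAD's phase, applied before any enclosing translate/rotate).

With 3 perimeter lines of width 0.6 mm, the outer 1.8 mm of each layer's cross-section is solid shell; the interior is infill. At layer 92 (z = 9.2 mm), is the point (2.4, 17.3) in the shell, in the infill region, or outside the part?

At z = 9.2 mm: the r=2 cylinder contributes a regular 6-gon of circumradius 2; the cube at (10.5, -3) does not reach this height (z outside [2.5, 6.5]); the cone at (5, 14.5) (r1=11→r2=4.5) has section circumradius 7.663 here — a regular 6-gon; Taking the union: the 2 present regions are separate (no shared area or edge), so areas and boundary lengths simply add and each stays a separate island — 2 connected regions. Overall, the cross-section has 2 separate islands. The nearest boundary edge runs (-2.66, 14.50)→(1.17, 21.14); distance from the point to it = 2.98 mm. (Shell/infill is judged within the island containing the point — the largest one.) The point is inside the cross-section and 2.98 mm from the nearest boundary — more than the 1.8 mm shell width (3 × 0.6), so it's in the infill interior.

infill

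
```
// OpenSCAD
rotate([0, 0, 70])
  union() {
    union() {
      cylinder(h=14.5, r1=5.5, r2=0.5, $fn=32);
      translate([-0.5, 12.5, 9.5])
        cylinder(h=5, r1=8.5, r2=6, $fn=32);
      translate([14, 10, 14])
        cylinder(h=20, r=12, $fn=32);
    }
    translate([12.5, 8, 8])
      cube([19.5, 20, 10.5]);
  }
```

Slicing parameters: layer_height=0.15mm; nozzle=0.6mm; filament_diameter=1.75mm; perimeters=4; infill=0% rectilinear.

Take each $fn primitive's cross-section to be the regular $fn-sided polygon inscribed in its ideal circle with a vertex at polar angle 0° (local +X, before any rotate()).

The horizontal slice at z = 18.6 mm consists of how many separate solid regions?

1

At z = 18.6 mm: the cone does not reach this height (z outside [0, 14.5]); the cone at (-0.5, 12.5) does not reach this height (z outside [9.5, 14.5]); the r=12 cylinder at (14, 10) contributes a regular 32-gon of circumradius 12; Merging all regions: only the r=12 cylinder at (14, 10) is present, so the union is just that shape — 1 connected region; the cube at (12.5, 8) does not reach this height (z outside [8, 18.5]); Combining (union): only the result so far is present, so the union is just that shape — 1 connected region; (whole slice rotated 70° about Z — lengths, areas and connectivity unchanged). The result has 1 disconnected region.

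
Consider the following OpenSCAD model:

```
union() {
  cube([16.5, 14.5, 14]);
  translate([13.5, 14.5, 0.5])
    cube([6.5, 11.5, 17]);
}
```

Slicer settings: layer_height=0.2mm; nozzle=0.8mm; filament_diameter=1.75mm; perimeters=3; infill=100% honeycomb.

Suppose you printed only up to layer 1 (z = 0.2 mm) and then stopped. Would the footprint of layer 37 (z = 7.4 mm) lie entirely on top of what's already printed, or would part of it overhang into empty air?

Compare the two slices. At z = 0.2: the cube (footprint 16.5×14.5) is included at this height (area 239.25 mm²); the cube at (13.5, 14.5) is absent (z outside [0.5, 17.5]); Merging all regions: only the 16.5×14.5 cube is present, so the union is just that shape — area = 239.25 mm². At z = 7.4: the cube (footprint 16.5×14.5) is included at this height (area 239.25 mm²); the cube at (13.5, 14.5) is present — its section is the full 6.5×11.5 rectangle (area 74.75 mm²); Merging all regions: the 2 present regions share edge segments without overlapping in area, so areas simply add but the touching pieces fuse into one outline (the shared edge portions become interior and drop out of the boundary) — area = 314.00 mm². Checking containment: at z = 7.4 the cross-section extends beyond the z = 0.2 cross-section by about 74.75 mm².

part overhangs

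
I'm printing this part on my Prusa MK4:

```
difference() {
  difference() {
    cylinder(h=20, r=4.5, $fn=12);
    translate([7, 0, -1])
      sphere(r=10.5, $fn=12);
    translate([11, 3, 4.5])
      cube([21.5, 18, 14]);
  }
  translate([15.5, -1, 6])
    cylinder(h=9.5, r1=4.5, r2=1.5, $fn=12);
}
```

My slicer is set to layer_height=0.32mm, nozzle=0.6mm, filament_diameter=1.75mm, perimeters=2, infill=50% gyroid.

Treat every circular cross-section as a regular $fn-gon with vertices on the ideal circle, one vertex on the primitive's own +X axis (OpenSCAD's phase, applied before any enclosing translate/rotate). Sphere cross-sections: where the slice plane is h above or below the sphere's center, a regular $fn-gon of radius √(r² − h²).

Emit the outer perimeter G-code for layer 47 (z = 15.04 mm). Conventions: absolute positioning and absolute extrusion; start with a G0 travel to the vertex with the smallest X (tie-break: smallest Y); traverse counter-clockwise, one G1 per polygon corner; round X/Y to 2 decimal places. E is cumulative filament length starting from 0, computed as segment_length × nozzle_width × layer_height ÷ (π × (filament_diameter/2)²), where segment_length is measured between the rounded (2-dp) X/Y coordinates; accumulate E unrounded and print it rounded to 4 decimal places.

G0 X-4.50 Y0.00 Z15.04
G1 X-3.90 Y-2.25 E0.1859
G1 X-2.25 Y-3.90 E0.3721
G1 X0.00 Y-4.50 E0.5580
G1 X2.25 Y-3.90 E0.7439
G1 X3.90 Y-2.25 E0.9302
G1 X4.50 Y0.00 E1.1161
G1 X3.90 Y2.25 E1.3019
G1 X2.25 Y3.90 E1.4882
G1 X0.00 Y4.50 E1.6741
G1 X-2.25 Y3.90 E1.8600
G1 X-3.90 Y2.25 E2.0462
G1 X-4.50 Y0.00 E2.2321

At z = 15.04 mm: the r=4.5 cylinder contributes a regular 12-gon of circumradius 4.5; the sphere at (7, 0) is absent (|z−center|=16.040 > r=10.5); the cube at (11, 3) (footprint 21.5×18) is included at this height; Subtracting the remaining from the first: starting from the r=4.5 cylinder, the 21.5×18 cube at (11, 3) misses the remaining region (no effect) — 1 connected region; the cone at (15.5, -1) contributes a regular 12-gon of circumradius 1.645 (interpolated between r1=4.5 and r2=1.5 at t=0.952); After the difference (first − rest): starting from the result so far, the cone at (15.5, -1) misses the remaining region (no effect) — 1 connected region. The outline is a single polygon with 12 vertices. Extrusion per mm of travel: 0.6 × 0.32 / (π × 0.875²) = 0.079824. Accumulating E over each segment gives final E = 2.2321.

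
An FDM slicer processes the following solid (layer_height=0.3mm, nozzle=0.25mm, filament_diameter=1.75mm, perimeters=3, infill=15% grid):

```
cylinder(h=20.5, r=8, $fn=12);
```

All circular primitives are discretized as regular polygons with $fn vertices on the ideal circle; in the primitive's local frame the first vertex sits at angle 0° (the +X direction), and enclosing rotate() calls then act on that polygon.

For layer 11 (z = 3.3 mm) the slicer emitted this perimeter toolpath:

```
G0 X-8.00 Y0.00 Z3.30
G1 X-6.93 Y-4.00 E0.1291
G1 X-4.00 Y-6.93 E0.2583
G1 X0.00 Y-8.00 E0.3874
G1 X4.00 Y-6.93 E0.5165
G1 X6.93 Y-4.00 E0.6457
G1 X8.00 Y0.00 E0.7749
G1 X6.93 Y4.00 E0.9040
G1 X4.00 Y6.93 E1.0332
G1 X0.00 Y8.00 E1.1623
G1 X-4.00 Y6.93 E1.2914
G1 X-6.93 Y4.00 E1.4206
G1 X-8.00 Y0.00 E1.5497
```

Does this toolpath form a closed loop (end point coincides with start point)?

yes

Start point (G0): (-8.00, 0.00). End point (last G1): the path returns to the start — closed.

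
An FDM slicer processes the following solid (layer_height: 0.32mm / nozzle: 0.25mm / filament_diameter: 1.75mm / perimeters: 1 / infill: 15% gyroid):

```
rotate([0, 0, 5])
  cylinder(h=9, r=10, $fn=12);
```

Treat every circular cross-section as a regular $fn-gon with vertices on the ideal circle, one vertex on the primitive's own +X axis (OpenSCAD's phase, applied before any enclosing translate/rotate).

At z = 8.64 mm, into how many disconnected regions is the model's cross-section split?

1

At z = 8.64 mm: the r=10 cylinder contributes a regular 12-gon of circumradius 10; (rotated 5° about Z; rotation is an isometry so areas/perimeters/island counts are preserved). The result has 1 disconnected region.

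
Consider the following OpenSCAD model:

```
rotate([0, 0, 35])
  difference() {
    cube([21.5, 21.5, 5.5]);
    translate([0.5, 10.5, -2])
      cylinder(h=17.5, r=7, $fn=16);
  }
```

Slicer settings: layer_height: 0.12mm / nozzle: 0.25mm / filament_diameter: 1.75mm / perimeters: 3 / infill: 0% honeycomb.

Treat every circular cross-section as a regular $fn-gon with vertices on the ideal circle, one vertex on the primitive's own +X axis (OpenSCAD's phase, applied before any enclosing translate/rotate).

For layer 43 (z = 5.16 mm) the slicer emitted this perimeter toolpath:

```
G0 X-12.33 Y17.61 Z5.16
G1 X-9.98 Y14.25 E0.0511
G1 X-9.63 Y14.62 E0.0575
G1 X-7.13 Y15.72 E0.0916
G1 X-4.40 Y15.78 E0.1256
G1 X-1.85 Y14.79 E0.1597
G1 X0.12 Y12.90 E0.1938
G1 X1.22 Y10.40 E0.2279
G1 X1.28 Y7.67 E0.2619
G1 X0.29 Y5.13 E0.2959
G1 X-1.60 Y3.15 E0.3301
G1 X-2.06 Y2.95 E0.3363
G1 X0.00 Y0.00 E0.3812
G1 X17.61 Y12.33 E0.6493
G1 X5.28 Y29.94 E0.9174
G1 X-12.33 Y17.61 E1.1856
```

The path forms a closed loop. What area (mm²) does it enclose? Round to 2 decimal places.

Apply the shoelace formula to the sequence of (X, Y) vertices; enclosed area = 380.21 mm².

380.21 mm²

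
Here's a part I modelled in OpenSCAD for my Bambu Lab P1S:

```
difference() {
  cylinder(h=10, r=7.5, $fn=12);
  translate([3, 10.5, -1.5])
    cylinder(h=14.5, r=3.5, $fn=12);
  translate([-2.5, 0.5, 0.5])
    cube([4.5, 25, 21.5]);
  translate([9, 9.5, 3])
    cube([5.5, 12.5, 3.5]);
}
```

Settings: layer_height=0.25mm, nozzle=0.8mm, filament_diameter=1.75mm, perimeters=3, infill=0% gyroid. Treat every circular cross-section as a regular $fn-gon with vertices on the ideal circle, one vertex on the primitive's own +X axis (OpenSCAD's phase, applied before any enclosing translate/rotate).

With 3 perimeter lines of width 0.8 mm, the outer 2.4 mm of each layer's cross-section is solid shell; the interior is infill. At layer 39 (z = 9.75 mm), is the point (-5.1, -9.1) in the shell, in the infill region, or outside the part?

At z = 9.75 mm: the cylinder: section is a regular 12-gon, circumradius r=7.5; the r=3.5 cylinder at (3, 10.5) gives a regular 12-gon of circumradius 3.5 (constant along its height); the cube at (-2.5, 0.5) (footprint 4.5×25) is included at this height; the cube at (9, 9.5) does not reach this height (z outside [3, 6.5]); Taking the first minus the rest: starting from the r=7.5 cylinder, the r=3.5 cylinder at (3, 10.5) misses the remaining region (no effect); the 4.5×25 cube at (-2.5, 0.5) partially overlaps it — only the 30.13 mm² overlap (of its 112.50 mm²) is removed, clipping the outline — 1 connected region. Overall, the cross-section is a single solid region. The nearest boundary edge runs (-0.00, -7.50)→(-3.75, -6.50); distance from the point to it = 2.93 mm. The point is not inside any of the regions above, so it lies outside the cross-section (2.93 mm from the nearest boundary).

outside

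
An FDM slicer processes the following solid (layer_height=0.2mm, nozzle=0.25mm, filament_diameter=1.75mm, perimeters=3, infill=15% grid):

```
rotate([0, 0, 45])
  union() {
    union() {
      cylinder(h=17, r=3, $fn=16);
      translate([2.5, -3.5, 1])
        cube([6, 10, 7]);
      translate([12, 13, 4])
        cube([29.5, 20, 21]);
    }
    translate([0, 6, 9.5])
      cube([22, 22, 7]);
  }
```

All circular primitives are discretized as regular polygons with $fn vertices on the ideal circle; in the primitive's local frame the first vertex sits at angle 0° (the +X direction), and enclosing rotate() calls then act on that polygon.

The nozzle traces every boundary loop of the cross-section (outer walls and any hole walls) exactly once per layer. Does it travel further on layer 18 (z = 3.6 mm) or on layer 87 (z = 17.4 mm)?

layer 87 (z = 17.4 mm)

Layer 18 (z = 3.6): the r=3 cylinder contributes a regular 16-gon of circumradius 3 (perimeter = 2·16·3.000·sin(180°/16) = 18.73 mm); the cube at (2.5, -3.5) (footprint 6×10) is included at this height (perimeter 32.00 mm); the cube at (12, 13) is absent (z outside [4, 25]); Taking the union: the regions partially overlap (shared area 1.00 mm²), so the edge portions inside another operand are dropped and the merged outline is re-measured after clipping — boundary = 44.30 mm; the cube at (0, 6) does not reach this height (z outside [9.5, 16.5]); Merging all regions: only that combined region is present, so the union is just that shape — boundary = 44.30 mm; (whole slice rotated 45° about Z — lengths, areas and connectivity unchanged). So its perimeter = 44.30 mm. Layer 87 (z = 17.4): the cylinder is absent (z outside [0, 17]); the cube at (2.5, -3.5) is not intersected at this z (z outside [1, 8]); the 29.5×20 cube at (12, 13) contributes its full rectangle (perimeter 99.00 mm); Taking the union: only the 29.5×20 cube at (12, 13) is present, so the union is just that shape — boundary = 99.00 mm; the cube at (0, 6) does not reach this height (z outside [9.5, 16.5]); Taking the union: only the result so far is present, so the union is just that shape — boundary = 99.00 mm; (whole slice rotated 45° about Z — lengths, areas and connectivity unchanged). So its perimeter = 99.00 mm. Layer 87 is larger (99.00 vs 44.30 mm).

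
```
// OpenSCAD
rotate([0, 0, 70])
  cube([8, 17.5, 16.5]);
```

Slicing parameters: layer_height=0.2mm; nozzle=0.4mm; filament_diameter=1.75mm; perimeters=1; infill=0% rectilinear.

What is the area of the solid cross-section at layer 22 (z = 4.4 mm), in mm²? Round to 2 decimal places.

At z = 4.4 mm: the 8×17.5 cube contributes its full rectangle (area 140.00 mm²); (rotated 70° about Z; rotation is an isometry so areas/perimeters/island counts are preserved). Overall, the cross-section is a single solid region. Net area = 140.00 mm².

140.00 mm²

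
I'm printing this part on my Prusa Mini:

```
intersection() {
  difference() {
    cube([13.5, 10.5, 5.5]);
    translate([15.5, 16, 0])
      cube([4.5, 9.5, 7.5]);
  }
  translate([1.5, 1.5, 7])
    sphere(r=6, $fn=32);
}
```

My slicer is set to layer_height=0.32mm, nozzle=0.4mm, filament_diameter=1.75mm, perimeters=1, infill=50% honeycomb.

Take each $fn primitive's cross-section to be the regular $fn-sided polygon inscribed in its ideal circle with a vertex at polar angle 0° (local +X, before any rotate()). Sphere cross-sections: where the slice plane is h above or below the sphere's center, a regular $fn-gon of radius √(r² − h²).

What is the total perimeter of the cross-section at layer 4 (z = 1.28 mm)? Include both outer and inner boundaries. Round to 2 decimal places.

11.12 mm

At z = 1.28 mm: the cube is present — its section is the full 13.5×10.5 rectangle (perimeter 48.00 mm); the cube at (15.5, 16) is present — its section is the full 4.5×9.5 rectangle (perimeter 28.00 mm); Subtracting the remaining from the first: starting from the 13.5×10.5 cube, the 4.5×9.5 cube at (15.5, 16) misses the remaining region (no effect) — boundary = 48.00 mm; the r=6 sphere at (1.5, 1.5) slices to a regular 32-gon of circumradius 1.812 (√(r²−h²) with h=5.72 from center) (perimeter = 2·32·1.812·sin(180°/32) = 11.36 mm); After intersecting: the r=6 sphere at (1.5, 1.5) partially overlaps that combined region; clipping to the common part keeps 9.41 mm² — boundary = 11.12 mm. Overall, the cross-section is a single solid region. Total boundary length (outer) = 11.12 mm.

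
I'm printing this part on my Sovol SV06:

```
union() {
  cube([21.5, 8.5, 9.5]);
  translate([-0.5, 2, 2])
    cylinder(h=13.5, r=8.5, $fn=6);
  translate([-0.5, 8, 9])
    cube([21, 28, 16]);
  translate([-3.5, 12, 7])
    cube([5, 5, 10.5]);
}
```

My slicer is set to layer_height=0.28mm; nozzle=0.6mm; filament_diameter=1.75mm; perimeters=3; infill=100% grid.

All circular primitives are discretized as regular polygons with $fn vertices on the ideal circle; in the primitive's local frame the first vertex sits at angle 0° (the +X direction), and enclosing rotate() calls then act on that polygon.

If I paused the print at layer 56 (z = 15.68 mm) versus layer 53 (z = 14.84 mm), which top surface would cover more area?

Layer 56 (z = 15.68): the cube is not intersected at this z (z outside [0, 9.5]); the cylinder at (-0.5, 2) does not reach this height (z outside [2, 15.5]); the 21×28 cube at (-0.5, 8) contributes its full rectangle (area 588.00 mm²); the 5×5 cube at (-3.5, 12) contributes its full rectangle (area 25.00 mm²); Combining (union): the regions partially overlap — summed areas 613.00 mm² minus the doubly-counted overlap 10.00 mm² gives 603.00 mm² — area = 603.00 mm². So its area = 603.00 mm². Layer 53 (z = 14.84): the cube does not reach this height (z outside [0, 9.5]); the r=8.5 cylinder at (-0.5, 2) contributes a regular 6-gon of circumradius 8.5 (area = (6/2)·8.500²·sin(360°/6) = 187.71 mm²); the cube at (-0.5, 8) (footprint 21×28) is included at this height (area 588.00 mm²); the cube at (-3.5, 12) is present — its section is the full 5×5 rectangle (area 25.00 mm²); Merging all regions: the regions partially overlap — summed areas 800.71 mm² minus the doubly-counted overlap 16.32 mm² gives 784.39 mm² — area = 784.39 mm². So its area = 784.39 mm². Layer 53 is larger (784.39 vs 603.00 mm²).

layer 53 (z = 14.84 mm)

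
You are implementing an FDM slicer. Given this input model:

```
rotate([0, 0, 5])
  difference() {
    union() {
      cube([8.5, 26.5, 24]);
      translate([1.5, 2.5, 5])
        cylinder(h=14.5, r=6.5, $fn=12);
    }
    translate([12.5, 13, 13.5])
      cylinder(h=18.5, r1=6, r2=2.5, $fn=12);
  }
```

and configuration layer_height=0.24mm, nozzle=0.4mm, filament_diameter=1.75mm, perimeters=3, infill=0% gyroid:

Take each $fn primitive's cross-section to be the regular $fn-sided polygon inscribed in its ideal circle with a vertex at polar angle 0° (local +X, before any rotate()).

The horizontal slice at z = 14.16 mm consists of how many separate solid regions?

At z = 14.16 mm: the cube (footprint 8.5×26.5) is included at this height; the r=6.5 cylinder at (1.5, 2.5) gives a regular 12-gon of circumradius 6.5 (constant along its height); Combining (union): the regions partially overlap (shared area 60.30 mm²), so overlapping operands fuse into one piece — 1 connected region; the cone at (12.5, 13) contributes a regular 12-gon of circumradius 5.875 (interpolated between r1=6 and r2=2.5 at t=0.036); After the difference (first − rest): starting from the result so far, the cone at (12.5, 13) partially overlaps it — only the 9.89 mm² overlap (of its 103.55 mm²) is removed, clipping the outline — 1 connected region; (rotated 5° about Z; rotation is an isometry so areas/perimeters/island counts are preserved). The result has 1 disconnected region.

1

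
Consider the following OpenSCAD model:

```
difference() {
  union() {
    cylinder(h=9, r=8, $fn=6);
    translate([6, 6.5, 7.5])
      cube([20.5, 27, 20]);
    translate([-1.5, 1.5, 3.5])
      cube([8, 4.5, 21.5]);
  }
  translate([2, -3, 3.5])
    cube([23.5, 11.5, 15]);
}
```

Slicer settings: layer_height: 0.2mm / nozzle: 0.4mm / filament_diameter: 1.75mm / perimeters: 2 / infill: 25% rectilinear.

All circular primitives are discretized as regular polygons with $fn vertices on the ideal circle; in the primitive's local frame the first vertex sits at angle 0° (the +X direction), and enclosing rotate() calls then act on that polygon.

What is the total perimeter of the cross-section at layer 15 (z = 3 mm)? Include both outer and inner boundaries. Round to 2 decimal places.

48.00 mm

At z = 3 mm: the cylinder: section is a regular 6-gon, circumradius r=8 (perimeter = 2·6·8.000·sin(180°/6) = 48.00 mm); the cube at (6, 6.5) is absent (z outside [7.5, 27.5]); the cube at (-1.5, 1.5) is not intersected at this z (z outside [3.5, 25]); Combining (union): only the r=8 cylinder is present, so the union is just that shape — boundary = 48.00 mm; the cube at (2, -3) is not intersected at this z (z outside [3.5, 18.5]); Taking the first minus the rest: none of the subtracted shapes is present at this height, so the result so far is unchanged — boundary = 48.00 mm. Overall, the cross-section is a single solid region. Total boundary length (outer) = 48.00 mm.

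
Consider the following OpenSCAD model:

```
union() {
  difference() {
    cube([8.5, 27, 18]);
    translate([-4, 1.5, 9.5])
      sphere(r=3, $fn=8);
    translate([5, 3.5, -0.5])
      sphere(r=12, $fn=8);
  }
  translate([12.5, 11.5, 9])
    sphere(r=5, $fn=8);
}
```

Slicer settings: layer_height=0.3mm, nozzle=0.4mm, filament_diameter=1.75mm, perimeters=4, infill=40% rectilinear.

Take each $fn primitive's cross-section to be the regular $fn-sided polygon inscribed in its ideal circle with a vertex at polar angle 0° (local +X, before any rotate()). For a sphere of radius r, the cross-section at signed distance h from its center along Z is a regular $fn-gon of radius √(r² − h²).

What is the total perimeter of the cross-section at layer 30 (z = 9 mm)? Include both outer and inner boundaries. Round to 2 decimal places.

74.64 mm

At z = 9 mm: the 8.5×27 cube contributes its full rectangle (perimeter 71.00 mm); the r=3 sphere at (-4, 1.5) slices to a regular 8-gon of circumradius 2.958 (√(r²−h²) with h=0.5 from center) (perimeter = 2·8·2.958·sin(180°/8) = 18.11 mm); the r=12 sphere at (5, 3.5) contributes a regular 8-gon of circumradius √(12²−9.5²) = 7.331 (perimeter = 2·8·7.331·sin(180°/8) = 44.89 mm); Taking the first minus the rest: starting from the 8.5×27 cube, the r=3 sphere at (-4, 1.5) misses the remaining region (no effect); the r=12 sphere at (5, 3.5) partially overlaps it — only the 84.35 mm² overlap (of its 152.03 mm²) is removed, clipping the outline — boundary = 53.56 mm; the r=5 sphere at (12.5, 11.5) contributes a regular 8-gon of circumradius √(5²−0²) = 5.000 (perimeter = 2·8·5.000·sin(180°/8) = 30.61 mm); Taking the union: the regions partially overlap (shared area 2.39 mm²), so the edge portions inside another operand are dropped and the merged outline is re-measured after clipping — boundary = 74.64 mm. Overall, the cross-section is a single solid region. Total boundary length (outer) = 74.64 mm.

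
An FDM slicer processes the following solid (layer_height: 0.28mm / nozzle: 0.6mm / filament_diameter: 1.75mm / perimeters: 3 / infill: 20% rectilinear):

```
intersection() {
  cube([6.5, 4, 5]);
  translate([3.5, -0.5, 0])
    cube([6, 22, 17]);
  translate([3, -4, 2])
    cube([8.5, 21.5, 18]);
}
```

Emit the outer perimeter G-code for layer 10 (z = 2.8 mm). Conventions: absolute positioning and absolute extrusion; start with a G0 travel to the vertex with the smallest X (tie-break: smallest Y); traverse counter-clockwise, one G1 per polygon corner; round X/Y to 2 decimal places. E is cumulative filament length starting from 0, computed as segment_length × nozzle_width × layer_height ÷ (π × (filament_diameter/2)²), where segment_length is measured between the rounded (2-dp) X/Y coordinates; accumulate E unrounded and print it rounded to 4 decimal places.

G0 X3.50 Y0.00 Z2.80
G1 X6.50 Y0.00 E0.2095
G1 X6.50 Y4.00 E0.4889
G1 X3.50 Y4.00 E0.6985
G1 X3.50 Y0.00 E0.9778

At z = 2.8 mm: the cube (footprint 6.5×4) is included at this height; the 6×22 cube at (3.5, -0.5) contributes its full rectangle; the cube at (3, -4) (footprint 8.5×21.5) is included at this height; Keeping only the common overlap: the 6×22 cube at (3.5, -0.5) partially overlaps the 6.5×4 cube; clipping to the common part keeps 12.00 mm²; the running intersection lies inside the 8.5×21.5 cube at (3, -4), so it is kept whole — 1 connected region. The outline is a single polygon with 4 vertices. Extrusion per mm of travel: 0.6 × 0.28 / (π × 0.875²) = 0.069846. Accumulating E over each segment gives final E = 0.9778.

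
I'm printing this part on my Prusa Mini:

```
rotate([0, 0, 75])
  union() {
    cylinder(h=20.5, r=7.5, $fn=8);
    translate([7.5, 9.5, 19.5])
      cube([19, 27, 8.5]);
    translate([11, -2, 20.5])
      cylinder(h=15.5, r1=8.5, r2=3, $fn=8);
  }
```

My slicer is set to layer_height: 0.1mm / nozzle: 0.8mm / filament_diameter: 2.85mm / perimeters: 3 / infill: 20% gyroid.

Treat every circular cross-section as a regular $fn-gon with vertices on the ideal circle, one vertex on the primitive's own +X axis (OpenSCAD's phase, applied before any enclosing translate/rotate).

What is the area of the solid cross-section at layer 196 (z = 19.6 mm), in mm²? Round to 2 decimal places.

672.10 mm²

At z = 19.6 mm: the cylinder: section is a regular 8-gon, circumradius r=7.5 (area = (8/2)·7.500²·sin(360°/8) = 159.10 mm²); the cube at (7.5, 9.5) (footprint 19×27) is included at this height (area 513.00 mm²); the cone at (11, -2) is not intersected at this z (z outside [20.5, 36]); Combining (union): the 2 present regions are separate (no shared area or edge), so areas and boundary lengths simply add and each stays a separate island — area = 672.10 mm²; (rotated 75° about Z; rotation is an isometry so areas/perimeters/island counts are preserved). Overall, the cross-section has 2 separate islands. Net area = 672.10 mm².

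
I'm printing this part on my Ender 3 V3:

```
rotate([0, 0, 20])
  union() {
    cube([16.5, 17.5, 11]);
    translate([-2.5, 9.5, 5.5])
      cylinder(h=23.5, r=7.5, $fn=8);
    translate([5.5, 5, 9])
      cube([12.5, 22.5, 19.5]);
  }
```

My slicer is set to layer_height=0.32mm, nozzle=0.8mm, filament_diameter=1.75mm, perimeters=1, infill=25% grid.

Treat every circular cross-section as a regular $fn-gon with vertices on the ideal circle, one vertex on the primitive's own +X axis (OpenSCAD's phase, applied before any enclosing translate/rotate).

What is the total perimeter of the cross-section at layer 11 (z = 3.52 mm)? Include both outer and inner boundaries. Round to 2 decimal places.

At z = 3.52 mm: the cube (footprint 16.5×17.5) is included at this height (perimeter 68.00 mm); the cylinder at (-2.5, 9.5) does not reach this height (z outside [5.5, 29]); the cube at (5.5, 5) is absent (z outside [9, 28.5]); Merging all regions: only the 16.5×17.5 cube is present, so the union is just that shape — boundary = 68.00 mm; (rotated 20° about Z; rotation is an isometry so areas/perimeters/island counts are preserved). Overall, the cross-section is a single solid region. Total boundary length (outer) = 68.00 mm.

68.00 mm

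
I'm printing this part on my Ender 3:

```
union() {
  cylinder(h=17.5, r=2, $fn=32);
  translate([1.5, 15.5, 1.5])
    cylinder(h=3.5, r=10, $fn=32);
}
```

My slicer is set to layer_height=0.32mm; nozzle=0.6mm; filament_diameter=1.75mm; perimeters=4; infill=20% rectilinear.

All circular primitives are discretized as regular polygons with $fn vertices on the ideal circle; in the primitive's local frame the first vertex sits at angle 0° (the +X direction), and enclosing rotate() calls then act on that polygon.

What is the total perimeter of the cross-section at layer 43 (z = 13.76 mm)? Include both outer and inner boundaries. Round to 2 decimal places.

12.55 mm

At z = 13.76 mm: the r=2 cylinder contributes a regular 32-gon of circumradius 2 (perimeter = 2·32·2.000·sin(180°/32) = 12.55 mm); the cylinder at (1.5, 15.5) is not intersected at this z (z outside [1.5, 5]); Merging all regions: only the r=2 cylinder is present, so the union is just that shape — boundary = 12.55 mm. Overall, the cross-section is a single solid region. Total boundary length (outer) = 12.55 mm.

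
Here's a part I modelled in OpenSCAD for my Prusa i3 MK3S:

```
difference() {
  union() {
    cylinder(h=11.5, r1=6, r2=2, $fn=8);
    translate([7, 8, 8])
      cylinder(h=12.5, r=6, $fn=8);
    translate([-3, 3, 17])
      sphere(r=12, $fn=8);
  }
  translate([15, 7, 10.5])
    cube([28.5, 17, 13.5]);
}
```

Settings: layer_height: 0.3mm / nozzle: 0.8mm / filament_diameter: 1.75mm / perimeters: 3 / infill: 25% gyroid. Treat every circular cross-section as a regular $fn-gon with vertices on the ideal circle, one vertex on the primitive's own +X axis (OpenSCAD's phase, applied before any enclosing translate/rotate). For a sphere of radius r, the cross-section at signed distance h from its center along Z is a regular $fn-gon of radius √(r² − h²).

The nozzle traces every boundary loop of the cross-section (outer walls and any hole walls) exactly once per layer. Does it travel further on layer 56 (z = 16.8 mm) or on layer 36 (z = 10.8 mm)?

Layer 56 (z = 16.8): the cone is absent (z outside [0, 11.5]); the r=6 cylinder at (7, 8) contributes a regular 8-gon of circumradius 6 (perimeter = 2·8·6.000·sin(180°/8) = 36.74 mm); the sphere at (-3, 3): section is a regular 8-gon, circumradius = √(r²−h²) = √(12²−0.2²) = 11.998 (perimeter = 2·8·11.998·sin(180°/8) = 73.47 mm); Merging all regions: the regions partially overlap (shared area 48.63 mm²), so the edge portions inside another operand are dropped and the merged outline is re-measured after clipping — boundary = 82.00 mm; the cube at (15, 7) (footprint 28.5×17) is included at this height (perimeter 91.00 mm); After the difference (first − rest): starting from that combined region, the 28.5×17 cube at (15, 7) misses the remaining region (no effect) — boundary = 82.00 mm. So its perimeter = 82.00 mm. Layer 36 (z = 10.8): the cone contributes a regular 8-gon of circumradius 2.243 (interpolated between r1=6 and r2=2 at t=0.939) (perimeter = 2·8·2.243·sin(180°/8) = 13.74 mm); the cylinder at (7, 8): section is a regular 8-gon, circumradius r=6 (perimeter = 2·8·6.000·sin(180°/8) = 36.74 mm); the r=12 sphere at (-3, 3) slices to a regular 8-gon of circumradius 10.274 (√(r²−h²) with h=6.2 from center) (perimeter = 2·8·10.274·sin(180°/8) = 62.91 mm); Taking the union: the regions partially overlap (shared area 44.31 mm²), so the edge portions inside another operand are dropped and the merged outline is re-measured after clipping — boundary = 76.21 mm; the cube at (15, 7) (footprint 28.5×17) is included at this height (perimeter 91.00 mm); Subtracting the remaining from the first: starting from that combined region, the 28.5×17 cube at (15, 7) misses the remaining region (no effect) — boundary = 76.21 mm. So its perimeter = 76.21 mm. Layer 56 is larger (82.00 vs 76.21 mm).

layer 56 (z = 16.8 mm)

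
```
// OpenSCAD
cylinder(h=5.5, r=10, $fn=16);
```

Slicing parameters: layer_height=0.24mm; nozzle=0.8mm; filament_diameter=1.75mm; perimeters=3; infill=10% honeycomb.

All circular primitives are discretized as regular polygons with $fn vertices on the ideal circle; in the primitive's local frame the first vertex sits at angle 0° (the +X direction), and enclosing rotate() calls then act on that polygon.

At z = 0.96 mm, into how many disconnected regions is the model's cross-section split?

1

At z = 0.96 mm: the r=10 cylinder gives a regular 16-gon of circumradius 10 (constant along its height). The result has 1 disconnected region.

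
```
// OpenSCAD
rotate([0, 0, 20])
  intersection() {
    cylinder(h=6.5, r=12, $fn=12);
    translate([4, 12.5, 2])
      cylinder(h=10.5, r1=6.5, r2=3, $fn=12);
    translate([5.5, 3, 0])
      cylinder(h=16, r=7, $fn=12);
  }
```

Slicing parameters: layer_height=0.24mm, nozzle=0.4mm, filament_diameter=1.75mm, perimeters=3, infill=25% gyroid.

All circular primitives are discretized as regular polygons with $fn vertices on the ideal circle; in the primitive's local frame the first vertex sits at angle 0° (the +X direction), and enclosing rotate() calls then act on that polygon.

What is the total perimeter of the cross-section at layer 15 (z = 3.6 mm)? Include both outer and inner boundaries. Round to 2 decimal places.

16.82 mm

At z = 3.6 mm: the r=12 cylinder gives a regular 12-gon of circumradius 12 (constant along its height) (perimeter = 2·12·12.000·sin(180°/12) = 74.54 mm); the cone at (4, 12.5): at t=0.152 of its height the radius interpolates to r₁+(r₂−r₁)t = 5.967, giving a regular 12-gon of that circumradius (perimeter = 2·12·5.967·sin(180°/12) = 37.06 mm); the r=7 cylinder at (5.5, 3) contributes a regular 12-gon of circumradius 7 (perimeter = 2·12·7.000·sin(180°/12) = 43.48 mm); After intersecting: the cone at (4, 12.5) partially overlaps the r=12 cylinder; clipping to the common part keeps 32.64 mm²; the r=7 cylinder at (5.5, 3) partially overlaps the running intersection; clipping to the common part keeps 16.15 mm² — boundary = 16.82 mm; (rotated 20° about Z; rotation is an isometry so areas/perimeters/island counts are preserved). Overall, the cross-section is a single solid region. Total boundary length (outer) = 16.82 mm.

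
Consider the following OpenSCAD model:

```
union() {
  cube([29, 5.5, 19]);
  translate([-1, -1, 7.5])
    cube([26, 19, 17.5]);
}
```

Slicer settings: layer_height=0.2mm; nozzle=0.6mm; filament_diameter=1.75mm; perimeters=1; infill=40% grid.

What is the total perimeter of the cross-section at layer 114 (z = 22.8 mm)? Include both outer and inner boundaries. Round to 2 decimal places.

90.00 mm

At z = 22.8 mm: the cube is absent (z outside [0, 19]); the cube at (-1, -1) (footprint 26×19) is included at this height (perimeter 90.00 mm); Merging all regions: only the 26×19 cube at (-1, -1) is present, so the union is just that shape — boundary = 90.00 mm. Overall, the cross-section is a single solid region. Total boundary length (outer) = 90.00 mm.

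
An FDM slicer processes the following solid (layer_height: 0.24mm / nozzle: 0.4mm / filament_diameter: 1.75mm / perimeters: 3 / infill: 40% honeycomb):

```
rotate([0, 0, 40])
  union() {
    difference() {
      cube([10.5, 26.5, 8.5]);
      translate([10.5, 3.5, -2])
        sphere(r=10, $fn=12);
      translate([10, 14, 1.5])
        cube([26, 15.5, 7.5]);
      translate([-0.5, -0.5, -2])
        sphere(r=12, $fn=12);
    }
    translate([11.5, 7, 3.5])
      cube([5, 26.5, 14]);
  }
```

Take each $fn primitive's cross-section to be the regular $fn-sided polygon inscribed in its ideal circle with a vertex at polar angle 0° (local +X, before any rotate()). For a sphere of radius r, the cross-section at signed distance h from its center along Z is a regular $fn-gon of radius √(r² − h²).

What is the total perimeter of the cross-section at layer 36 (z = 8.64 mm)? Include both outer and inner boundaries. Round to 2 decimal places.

63.00 mm

At z = 8.64 mm: the cube is absent (z outside [0, 8.5]); the sphere at (10.5, 3.5) is absent (|z−center|=10.640 > r=10); the cube at (10, 14) (footprint 26×15.5) is included at this height (perimeter 83.00 mm); the r=12 sphere at (-0.5, -0.5) contributes a regular 12-gon of circumradius √(12²−10.64²) = 5.549 (perimeter = 2·12·5.549·sin(180°/12) = 34.47 mm); Subtracting the remaining from the first: the first operand is absent here, so nothing remains; the 5×26.5 cube at (11.5, 7) contributes its full rectangle (perimeter 63.00 mm); Merging all regions: only the 5×26.5 cube at (11.5, 7) is present, so the union is just that shape — boundary = 63.00 mm; (rotated 40° about Z; rotation is an isometry so areas/perimeters/island counts are preserved). Overall, the cross-section is a single solid region. Total boundary length (outer) = 63.00 mm.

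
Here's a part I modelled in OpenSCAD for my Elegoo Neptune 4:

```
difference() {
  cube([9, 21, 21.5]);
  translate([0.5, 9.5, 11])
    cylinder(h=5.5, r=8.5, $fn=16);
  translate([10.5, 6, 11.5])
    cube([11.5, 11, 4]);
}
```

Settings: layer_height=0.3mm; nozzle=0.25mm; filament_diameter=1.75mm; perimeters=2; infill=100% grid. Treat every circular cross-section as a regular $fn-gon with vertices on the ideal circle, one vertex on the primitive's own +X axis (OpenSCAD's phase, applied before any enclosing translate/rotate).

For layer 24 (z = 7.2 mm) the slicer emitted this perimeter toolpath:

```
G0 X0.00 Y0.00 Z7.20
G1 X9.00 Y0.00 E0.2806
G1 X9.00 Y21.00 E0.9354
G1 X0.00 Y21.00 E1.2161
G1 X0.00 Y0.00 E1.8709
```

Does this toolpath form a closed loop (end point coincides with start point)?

yes

Start point (G0): (0.00, 0.00). End point (last G1): the path returns to the start — closed.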